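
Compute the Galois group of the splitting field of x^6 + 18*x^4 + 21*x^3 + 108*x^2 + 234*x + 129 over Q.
The polynomial f is an irreducible sextic over Q, so G = Gal(f/Q) is one of the 16 transitive subgroups 6T1, ..., 6T16 of S_6. The discriminant of f is -401254544639403, which is not a perfect square, so G is not contained in A_6. The transitive groups of degree 6 not contained in A_6 are: C_6 (6T1, order 6), S_3 (6T2, order 6), D_6 (6T3, order 12), C_3 x S_3 (6T5, order 18), A_4 x C_2 (6T6, order 24), S_4 (6T8, order 24), S_3 x S_3 (6T9, order 36), S_4 x C_2 (6T11, order 48), (S_3 x S_3) : C_2 (6T13, order 72), PGL(2,5) (6T14, order 120), S_6 (6T16, order 720). By Dedekind's theorem, for a prime p not dividing disc(f) the degrees of the irreducible factors of f mod p form the cycle type of an element of G. Factoring f modulo the 33 such primes p <= 151 (skipping 3, 7, 13, which divide the discriminant), each new pattern first appears at: mod 2: f = (x^6 + x^3 + 1), pattern 6; mod 17: f = (x^2 + 7x + 14)(x^2 + 11x + 6)(x^2 + 16x + 7), pattern 2+2+2; mod 19: f = (x^3 + 2x + 11)(x^3 + 16x + 10), pattern 3+3; mod 31: f = (x + 12)(x + 22)(x + 28)(x^3 + 11x + 7), pattern 3+1+1+1; mod 73: f = (x + 24)(x + 28)(x + 50)(x + 56)(x + 62)(x + 72), pattern 1+1+1+1+1+1. No other pattern occurs in this range, so the set of observed cycle types is {6, 2+2+2, 3+3, 3+1+1+1, 1+1+1+1+1+1}. The candidates containing elements of all these cycle types are C_3 x S_3 (6T5) of order 18, S_3 x S_3 (6T9) of order 36, (S_3 x S_3) : C_2 (6T13) of order 72, S_6 (6T16) of order 720; the others are excluded. The observed types are precisely the cycle types that occur in C_3 x S_3 (6T5). Each of the other remaining candidates has further cycle types, and by the Chebotarev density theorem the matching factorization patterns would occur for a proportion of primes equal to their share of the group: S_3 x S_3 (6T9) additionally contains elements of type 2+2+1+1 (9 of its 36 elements, about 25% of primes); (S_3 x S_3) : C_2 (6T13) additionally contains elements of type 4+2, 3+2+1, 2+2+1+1, 2+1+1+1+1 (45 of its 72 elements, about 62% of primes); S_6 (6T16) additionally contains elements of type 5+1, 4+2, 4+1+1, 3+2+1, 2+2+1+1, 2+1+1+1+1 (504 of its 720 elements, about 70% of primes). None of the 33 primes tested shows any such pattern (for each of these groups the chance of that is below 10^-4), which rules them out. Hence G = C_3 x S_3 (6T5), of order 18.

6T5: C_3 x S_3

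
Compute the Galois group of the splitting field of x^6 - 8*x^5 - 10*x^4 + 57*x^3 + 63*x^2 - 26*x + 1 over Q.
The polynomial f is an irreducible sextic over Q, so G = Gal(f/Q) is one of the 16 transitive subgroups 6T1, ..., 6T16 of S_6. The discriminant of f is 3646117689361 = 1909481^2, a perfect square, so G is contained in A_6. The transitive groups of degree 6 contained in A_6 are: A_4 (6T4, order 12), S_4 (6T7, order 24), (C_3 x C_3) : C_4 (6T10, order 36), PSL(2,5) (6T12, order 60), A_6 (6T15, order 360). By Dedekind's theorem, for a prime p not dividing disc(f) the degrees of the irreducible factors of f mod p form the cycle type of an element of G. Factoring f modulo the 21 such primes p <= 83 (skipping 7, 19, which divide the discriminant), each new pattern first appears at: mod 2: f = (x + 1)(x^5 + x^4 + x^3 + x + 1), pattern 5+1; mod 11: f = (x^3 + 4x^2 + 3x + 6)(x^3 + 10x^2 + 2x + 2), pattern 3+3; mod 61: f = (x + 36)(x + 59)(x^2 + 40x + 1)(x^2 + 40x + 11), pattern 2+2+1+1. No other pattern occurs in this range, so the set of observed cycle types is {5+1, 3+3, 2+2+1+1}. The candidates containing elements of all these cycle types are PSL(2,5) (6T12) of order 60, A_6 (6T15) of order 360; the others are excluded. The observed types are precisely the cycle types that occur in PSL(2,5) (6T12) (apart from the identity). Each of the other remaining candidates has further cycle types, and by the Chebotarev density theorem the matching factorization patterns would occur for a proportion of primes equal to their share of the group: A_6 (6T15) additionally contains elements of type 4+2, 3+1+1+1 (130 of its 360 elements, about 36% of primes). None of the 21 primes tested shows any such pattern (for each of these groups the chance of that is below 10^-4), which rules them out. Hence G = PSL(2,5) (6T12), of order 60.

PSL(2,5) (also written A5(6))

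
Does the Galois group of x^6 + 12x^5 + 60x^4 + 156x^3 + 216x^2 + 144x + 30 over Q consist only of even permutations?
No

The polynomial is irreducible of degree 6 over Q. Its discriminant is 40310784, which is not a perfect square. A Galois group lies in the alternating group exactly when the discriminant is a square in Q, so the Galois group (S_3 x S_3) is not contained in A_6.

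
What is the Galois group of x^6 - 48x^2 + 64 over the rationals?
A_4 x C_2 (also written A4xC2)

The polynomial f is an irreducible sextic over Q, so G = Gal(f/Q) is one of the 16 transitive subgroups 6T1, ..., 6T16 of S_6. The discriminant of f is -450868486864896, which is not a perfect square, so G is not contained in A_6. The transitive groups of degree 6 not contained in A_6 are: C_6 (6T1, order 6), S_3 (6T2, order 6), D_6 (6T3, order 12), C_3 x S_3 (6T5, order 18), A_4 x C_2 (6T6, order 24), S_4 (6T8, order 24), S_3 x S_3 (6T9, order 36), S_4 x C_2 (6T11, order 48), (S_3 x S_3) : C_2 (6T13, order 72), PGL(2,5) (6T14, order 120), S_6 (6T16, order 720). By Dedekind's theorem, for a prime p not dividing disc(f) the degrees of the irreducible factors of f mod p form the cycle type of an element of G. Factoring f modulo the 33 such primes p <= 149 (skipping 2, 3, which divide the discriminant), each new pattern first appears at: mod 5: f = (x^3 + x^2 + 3x + 1)(x^3 + 4x^2 + 3x + 4), pattern 3+3; mod 7: f = (x^6 + x^2 + 1), pattern 6; mod 17: f = (x + 1)(x + 16)(x^2 + 6)(x^2 + 12), pattern 2+2+1+1; mod 19: f = (x + 3)(x + 6)(x + 13)(x + 16)(x^2 + 7), pattern 2+1+1+1+1; mod 71: f = (x^2 + 29)(x^2 + 49)(x^2 + 64), pattern 2+2+2. No other pattern occurs in this range, so the set of observed cycle types is {3+3, 6, 2+2+1+1, 2+1+1+1+1, 2+2+2}. The candidates containing elements of all these cycle types are A_4 x C_2 (6T6) of order 24, S_4 x C_2 (6T11) of order 48, (S_3 x S_3) : C_2 (6T13) of order 72, S_6 (6T16) of order 720; the others are excluded. The observed types are precisely the cycle types that occur in A_4 x C_2 (6T6) (apart from the identity). Each of the other remaining candidates has further cycle types, and by the Chebotarev density theorem the matching factorization patterns would occur for a proportion of primes equal to their share of the group: S_4 x C_2 (6T11) additionally contains elements of type 4+2, 4+1+1 (12 of its 48 elements, about 25% of primes); (S_3 x S_3) : C_2 (6T13) additionally contains elements of type 4+2, 3+2+1, 3+1+1+1 (34 of its 72 elements, about 47% of primes); S_6 (6T16) additionally contains elements of type 5+1, 4+2, 4+1+1, 3+2+1, 3+1+1+1 (484 of its 720 elements, about 67% of primes). None of the 33 primes tested shows any such pattern (for each of these groups the chance of that is below 10^-4), which rules them out. Hence G = A_4 x C_2 (6T6), of order 24.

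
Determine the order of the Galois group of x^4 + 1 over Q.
The degree of the splitting field over Q equals the order of the Galois group, so first determine the group. The polynomial is an irreducible quartic over Q and its discriminant is 256 = 16^2, a perfect square, so the Galois group is contained in A_4. The resolvent cubic y^3 - 4*y splits completely over Q, which gives the Klein four-group V_4. The Galois group V_4 (4T2) has order 4, so the splitting field has degree 4 over Q.

4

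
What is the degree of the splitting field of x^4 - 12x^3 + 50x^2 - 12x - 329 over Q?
The degree of the splitting field over Q equals the order of the Galois group, so first determine the group. The polynomial is an irreducible quartic over Q and its discriminant is -1313998848, which is not a perfect square, so the Galois group is not contained in A_4. The resolvent cubic y^3 - 50*y^2 + 1460*y - 18568 has exactly one rational root, so the Galois group is C_4 or D_4. The quartic remains irreducible over Q(sqrt(disc)), so the group is D_4. The Galois group D_4 (4T3) has order 8, so the splitting field has degree 8 over Q.

8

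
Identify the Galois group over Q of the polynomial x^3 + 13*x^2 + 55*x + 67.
The polynomial is an irreducible cubic over Q and its discriminant is -1984, which is not a perfect square. For an irreducible cubic, a non-square discriminant gives Galois group S_3.

3T2: S_3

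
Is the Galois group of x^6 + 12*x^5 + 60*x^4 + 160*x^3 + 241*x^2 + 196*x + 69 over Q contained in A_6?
The polynomial is irreducible of degree 6 over Q. Its discriminant is -61504, which is not a perfect square. A Galois group lies in the alternating group exactly when the discriminant is a square in Q, so the Galois group (S_4 x C_2) is not contained in A_6.

No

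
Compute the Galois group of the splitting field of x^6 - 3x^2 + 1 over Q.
The polynomial f is an irreducible sextic over Q, so G = Gal(f/Q) is one of the 16 transitive subgroups 6T1, ..., 6T16 of S_6. The discriminant of f is -419904, which is not a perfect square, so G is not contained in A_6. The transitive groups of degree 6 not contained in A_6 are: C_6 (6T1, order 6), S_3 (6T2, order 6), D_6 (6T3, order 12), C_3 x S_3 (6T5, order 18), A_4 x C_2 (6T6, order 24), S_4 (6T8, order 24), S_3 x S_3 (6T9, order 36), S_4 x C_2 (6T11, order 48), (S_3 x S_3) : C_2 (6T13, order 72), PGL(2,5) (6T14, order 120), S_6 (6T16, order 720). By Dedekind's theorem, for a prime p not dividing disc(f) the degrees of the irreducible factors of f mod p form the cycle type of an element of G. Factoring f modulo the 33 such primes p <= 149 (skipping 2, 3, which divide the discriminant), each new pattern first appears at: mod 5: f = (x^3 + 2x^2 + 2x + 3)(x^3 + 3x^2 + 2x + 2), pattern 3+3; mod 7: f = (x^6 + 4x^2 + 1), pattern 6; mod 17: f = (x + 8)(x + 9)(x^2 + 3)(x^2 + 10), pattern 2+2+1+1; mod 19: f = (x + 3)(x + 8)(x + 11)(x + 16)(x^2 + 16), pattern 2+1+1+1+1; mod 71: f = (x^2 + 16)(x^2 + 25)(x^2 + 30), pattern 2+2+2. No other pattern occurs in this range, so the set of observed cycle types is {3+3, 6, 2+2+1+1, 2+1+1+1+1, 2+2+2}. The candidates containing elements of all these cycle types are A_4 x C_2 (6T6) of order 24, S_4 x C_2 (6T11) of order 48, (S_3 x S_3) : C_2 (6T13) of order 72, S_6 (6T16) of order 720; the others are excluded. The observed types are precisely the cycle types that occur in A_4 x C_2 (6T6) (apart from the identity). Each of the other remaining candidates has further cycle types, and by the Chebotarev density theorem the matching factorization patterns would occur for a proportion of primes equal to their share of the group: S_4 x C_2 (6T11) additionally contains elements of type 4+2, 4+1+1 (12 of its 48 elements, about 25% of primes); (S_3 x S_3) : C_2 (6T13) additionally contains elements of type 4+2, 3+2+1, 3+1+1+1 (34 of its 72 elements, about 47% of primes); S_6 (6T16) additionally contains elements of type 5+1, 4+2, 4+1+1, 3+2+1, 3+1+1+1 (484 of its 720 elements, about 67% of primes). None of the 33 primes tested shows any such pattern (for each of these groups the chance of that is below 10^-4), which rules them out. Hence G = A_4 x C_2 (6T6), of order 24.

A_4 x C_2 (order 24)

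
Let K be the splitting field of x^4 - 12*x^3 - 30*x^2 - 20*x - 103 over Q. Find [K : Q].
8

The degree of the splitting field over Q equals the order of the Galois group, so first determine the group. The polynomial is an irreducible quartic over Q and its discriminant is -13567590400, which is not a perfect square, so the Galois group is not contained in A_4. The resolvent cubic y^3 + 30*y^2 + 652*y + 26792 has exactly one rational root, so the Galois group is C_4 or D_4. The quartic remains irreducible over Q(sqrt(disc)), so the group is D_4. The Galois group D_4 (4T3) has order 8, so the splitting field has degree 8 over Q.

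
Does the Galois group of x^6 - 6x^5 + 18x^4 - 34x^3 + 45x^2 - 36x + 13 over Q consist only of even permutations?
No

The polynomial is irreducible of degree 6 over Q. Its discriminant is -16003008, which is not a perfect square. A Galois group lies in the alternating group exactly when the discriminant is a square in Q, so the Galois group (PGL(2,5)) is not contained in A_6.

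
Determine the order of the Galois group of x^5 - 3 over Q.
20

The degree of the splitting field over Q equals the order of the Galois group, so first determine the group. The polynomial f is an irreducible quintic over Q, so G = Gal(f/Q) is a transitive subgroup of S_5: one of C_5 (5T1, order 5), D_5 (5T2, order 10), F_20 (5T3, order 20), A_5 (5T4, order 60) or S_5 (5T5, order 120). The discriminant of f is 253125, which is not a perfect square, so G is not contained in A_5. The transitive groups of degree 5 not contained in A_5 are: F_20 (5T3, order 20), S_5 (5T5, order 120). By Dedekind's theorem, for a prime p not dividing disc(f) the degrees of the irreducible factors of f mod p form the cycle type of an element of G. Factoring f modulo the 18 such primes p <= 71 (skipping 3, 5, which divide the discriminant), each new pattern first appears at: mod 2: f = (x + 1)(x^4 + x^3 + x^2 + x + 1), pattern 4+1; mod 11: f = (x^5 + 8), pattern 5; mod 19: f = (x + 9)(x^2 + 12x + 5)(x^2 + 17x + 5), pattern 2+2+1; mod 41: f = (x + 3)(x + 7)(x + 13)(x + 29)(x + 30), pattern 1+1+1+1+1. No other pattern occurs in this range, so the set of observed cycle types is {4+1, 5, 2+2+1, 1+1+1+1+1}. The candidates containing elements of all these cycle types are F_20 (5T3) of order 20, S_5 (5T5) of order 120; the others are excluded. The observed types are precisely the cycle types that occur in F_20 (5T3). Each of the other remaining candidates has further cycle types, and by the Chebotarev density theorem the matching factorization patterns would occur for a proportion of primes equal to their share of the group: S_5 (5T5) additionally contains elements of type 3+2, 3+1+1, 2+1+1+1 (50 of its 120 elements, about 42% of primes). None of the 18 primes tested shows any such pattern (for each of these groups the chance of that is below 10^-4), which rules them out. Hence G = F_20 (5T3), of order 20. The Galois group F_20 (5T3) has order 20, so the splitting field has degree 20 over Q.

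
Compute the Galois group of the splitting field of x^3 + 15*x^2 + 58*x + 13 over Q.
The polynomial is an irreducible cubic over Q and its discriminant is -31, which is not a perfect square. For an irreducible cubic, a non-square discriminant gives Galois group S_3.

3T2: S_3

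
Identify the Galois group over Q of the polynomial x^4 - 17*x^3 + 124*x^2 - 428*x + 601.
C_4 (order 4)

The polynomial is an irreducible quartic over Q and its discriminant is 14535125, which is not a perfect square, so the Galois group is not contained in A_4. The resolvent cubic y^3 - 124*y^2 + 4872*y - 58777 has exactly one rational root, so the Galois group is C_4 or D_4. The quartic becomes reducible over Q(sqrt(disc)), so the group is C_4.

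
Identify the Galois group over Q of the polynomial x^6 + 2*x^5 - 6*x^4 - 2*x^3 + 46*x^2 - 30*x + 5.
The polynomial f is an irreducible sextic over Q, so G = Gal(f/Q) is one of the 16 transitive subgroups 6T1, ..., 6T16 of S_6. The discriminant of f is 90962560000 = 301600^2, a perfect square, so G is contained in A_6. The transitive groups of degree 6 contained in A_6 are: A_4 (6T4, order 12), S_4 (6T7, order 24), (C_3 x C_3) : C_4 (6T10, order 36), PSL(2,5) (6T12, order 60), A_6 (6T15, order 360). By Dedekind's theorem, for a prime p not dividing disc(f) the degrees of the irreducible factors of f mod p form the cycle type of an element of G. Factoring f modulo the 19 such primes p <= 83 (skipping 2, 5, 13, 29, which divide the discriminant), each new pattern first appears at: mod 3: f = (x^2 + 2x + 2)(x^4 + x^2 + 2x + 1), pattern 4+2; mod 11: f = (x^3 + 4x^2 + 10x + 5)(x^3 + 9x^2 + 3x + 1), pattern 3+3; mod 19: f = (x + 1)(x + 4)(x^2 + 17x + 10)(x^2 + 18x + 12), pattern 2+2+1+1; mod 61: f = (x + 30)(x + 37)(x + 47)(x^3 + 10x^2 + 24x + 41), pattern 3+1+1+1. No other pattern occurs in this range, so the set of observed cycle types is {4+2, 3+3, 2+2+1+1, 3+1+1+1}. The candidates containing elements of all these cycle types are (C_3 x C_3) : C_4 (6T10) of order 36, A_6 (6T15) of order 360; the others are excluded. The observed types are precisely the cycle types that occur in (C_3 x C_3) : C_4 (6T10) (apart from the identity). Each of the other remaining candidates has further cycle types, and by the Chebotarev density theorem the matching factorization patterns would occur for a proportion of primes equal to their share of the group: A_6 (6T15) additionally contains elements of type 5+1 (144 of its 360 elements, about 40% of primes). None of the 19 primes tested shows any such pattern (for each of these groups the chance of that is below 10^-4), which rules them out. Hence G = (C_3 x C_3) : C_4 (6T10), of order 36.

(C_3 x C_3) : C_4 (order 36)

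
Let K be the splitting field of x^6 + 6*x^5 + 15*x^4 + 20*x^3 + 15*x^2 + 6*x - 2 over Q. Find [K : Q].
12

The degree of the splitting field over Q equals the order of the Galois group, so first determine the group. The polynomial f is an irreducible sextic over Q, so G = Gal(f/Q) is one of the 16 transitive subgroups 6T1, ..., 6T16 of S_6. The discriminant of f is 11337408, which is not a perfect square, so G is not contained in A_6. The transitive groups of degree 6 not contained in A_6 are: C_6 (6T1, order 6), S_3 (6T2, order 6), D_6 (6T3, order 12), C_3 x S_3 (6T5, order 18), A_4 x C_2 (6T6, order 24), S_4 (6T8, order 24), S_3 x S_3 (6T9, order 36), S_4 x C_2 (6T11, order 48), (S_3 x S_3) : C_2 (6T13, order 72), PGL(2,5) (6T14, order 120), S_6 (6T16, order 720). By Dedekind's theorem, for a prime p not dividing disc(f) the degrees of the irreducible factors of f mod p form the cycle type of an element of G. Factoring f modulo the 79 such primes p <= 419 (skipping 2, 3, which divide the discriminant), each new pattern first appears at: mod 5: f = (x^2 + 2)(x^2 + 2x + 4)(x^2 + 4x + 1), pattern 2+2+2; mod 7: f = (x^6 + 6x^5 + x^4 + 6x^3 + x^2 + 6x + 5), pattern 6; mod 11: f = (x + 4)(x + 9)(x^2 + 5x + 2)(x^2 + 10x + 7), pattern 2+2+1+1; mod 13: f = (x^3 + 3x^2 + 3x + 5)(x^3 + 3x^2 + 3x + 10), pattern 3+3; mod 61: f = (x + 3)(x + 27)(x + 29)(x + 34)(x + 36)(x + 60), pattern 1+1+1+1+1+1. No other pattern occurs in this range, so the set of observed cycle types is {2+2+2, 6, 2+2+1+1, 3+3, 1+1+1+1+1+1}. The candidates containing elements of all these cycle types are D_6 (6T3) of order 12, A_4 x C_2 (6T6) of order 24, S_3 x S_3 (6T9) of order 36, S_4 x C_2 (6T11) of order 48, (S_3 x S_3) : C_2 (6T13) of order 72, PGL(2,5) (6T14) of order 120, S_6 (6T16) of order 720; the others are excluded. The observed types are precisely the cycle types that occur in D_6 (6T3). Each of the other remaining candidates has further cycle types, and by the Chebotarev density theorem the matching factorization patterns would occur for a proportion of primes equal to their share of the group: A_4 x C_2 (6T6) additionally contains elements of type 2+1+1+1+1 (3 of its 24 elements, about 12% of primes); S_3 x S_3 (6T9) additionally contains elements of type 3+1+1+1 (4 of its 36 elements, about 11% of primes); S_4 x C_2 (6T11) additionally contains elements of type 4+2, 4+1+1, 2+1+1+1+1 (15 of its 48 elements, about 31% of primes); (S_3 x S_3) : C_2 (6T13) additionally contains elements of type 4+2, 3+2+1, 3+1+1+1, 2+1+1+1+1 (40 of its 72 elements, about 56% of primes); PGL(2,5) (6T14) additionally contains elements of type 5+1, 4+1+1 (54 of its 120 elements, about 45% of primes); S_6 (6T16) additionally contains elements of type 5+1, 4+2, 4+1+1, 3+2+1, 3+1+1+1, 2+1+1+1+1 (499 of its 720 elements, about 69% of primes). None of the 79 primes tested shows any such pattern (for each of these groups the chance of that is below 10^-4), which rules them out. Hence G = D_6 (6T3), of order 12. The Galois group D_6 (6T3) has order 12, so the splitting field has degree 12 over Q.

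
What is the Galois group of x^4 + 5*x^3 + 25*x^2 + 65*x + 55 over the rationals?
C_4

The polynomial is an irreducible quartic over Q and its discriminant is 465125, which is not a perfect square, so the Galois group is not contained in A_4. The resolvent cubic y^3 - 25*y^2 + 105*y - 100 has exactly one rational root, so the Galois group is C_4 or D_4. The quartic becomes reducible over Q(sqrt(disc)), so the group is C_4.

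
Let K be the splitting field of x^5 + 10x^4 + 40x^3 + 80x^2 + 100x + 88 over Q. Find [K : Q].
The degree of the splitting field over Q equals the order of the Galois group, so first determine the group. The polynomial f is an irreducible quintic over Q, so G = Gal(f/Q) is a transitive subgroup of S_5: one of C_5 (5T1, order 5), D_5 (5T2, order 10), F_20 (5T3, order 20), A_5 (5T4, order 60) or S_5 (5T5, order 120). The discriminant of f is 1024000000 = 32000^2, a perfect square, so G is contained in A_5. The transitive groups of degree 5 contained in A_5 are: C_5 (5T1, order 5), D_5 (5T2, order 10), A_5 (5T4, order 60). By Dedekind's theorem, for a prime p not dividing disc(f) the degrees of the irreducible factors of f mod p form the cycle type of an element of G. Factoring f modulo the 2 such primes p <= 7 (skipping 2, 5, which divide the discriminant), each new pattern first appears at: mod 3: f = (x^5 + x^4 + x^3 + 2x^2 + x + 1), pattern 5; mod 7: f = (x + 4)(x + 5)(x^3 + x^2 + 4x + 3), pattern 3+1+1. No other pattern occurs in this range, so the set of observed cycle types is {5, 3+1+1}. Among the candidates above, the only group containing elements of all these cycle types is A_5 (5T4) — each of C_5 (5T1), D_5 (5T2) lacks at least one of them. Hence G = A_5 (5T4), of order 60. The Galois group A_5 (5T4) has order 60, so the splitting field has degree 60 over Q.

60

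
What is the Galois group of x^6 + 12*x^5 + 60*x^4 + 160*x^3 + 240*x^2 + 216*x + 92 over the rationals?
The polynomial f is an irreducible sextic over Q, so G = Gal(f/Q) is one of the 16 transitive subgroups 6T1, ..., 6T16 of S_6. The discriminant of f is 746496000000 = 864000^2, a perfect square, so G is contained in A_6. The transitive groups of degree 6 contained in A_6 are: A_4 (6T4, order 12), S_4 (6T7, order 24), (C_3 x C_3) : C_4 (6T10, order 36), PSL(2,5) (6T12, order 60), A_6 (6T15, order 360). By Dedekind's theorem, for a prime p not dividing disc(f) the degrees of the irreducible factors of f mod p form the cycle type of an element of G. Factoring f modulo the 6 such primes p <= 23 (skipping 2, 3, 5, which divide the discriminant), each new pattern first appears at: mod 7: f = (x + 5)(x^5 + 4x^3 + 2x + 3), pattern 5+1; mod 23: f = (x)(x + 9)(x + 14)(x^3 + 12x^2 + 3x + 5), pattern 3+1+1+1. No other pattern occurs in this range, so the set of observed cycle types is {5+1, 3+1+1+1}. Among the candidates above, the only group containing elements of all these cycle types is A_6 (6T15) — each of A_4 (6T4), S_4 (6T7), (C_3 x C_3) : C_4 (6T10), PSL(2,5) (6T12) lacks at least one of them. Hence G = A_6 (6T15), of order 360.

6T15: A_6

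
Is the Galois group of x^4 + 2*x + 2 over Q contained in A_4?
The polynomial is irreducible of degree 4 over Q. Its discriminant is 1616, which is not a perfect square. A Galois group lies in the alternating group exactly when the discriminant is a square in Q, so the Galois group (S_4) is not contained in A_4.

No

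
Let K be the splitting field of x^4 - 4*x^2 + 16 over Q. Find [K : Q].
The degree of the splitting field over Q equals the order of the Galois group, so first determine the group. The polynomial is an irreducible quartic over Q and its discriminant is 589824 = 768^2, a perfect square, so the Galois group is contained in A_4. The resolvent cubic y^3 + 4*y^2 - 64*y - 256 splits completely over Q, which gives the Klein four-group V_4. The Galois group V_4 (4T2) has order 4, so the splitting field has degree 4 over Q.

4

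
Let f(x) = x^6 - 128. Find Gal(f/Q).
D_6

The polynomial f is an irreducible sextic over Q, so G = Gal(f/Q) is one of the 16 transitive subgroups 6T1, ..., 6T16 of S_6. The discriminant of f is 1603087953297408, which is not a perfect square, so G is not contained in A_6. The transitive groups of degree 6 not contained in A_6 are: C_6 (6T1, order 6), S_3 (6T2, order 6), D_6 (6T3, order 12), C_3 x S_3 (6T5, order 18), A_4 x C_2 (6T6, order 24), S_4 (6T8, order 24), S_3 x S_3 (6T9, order 36), S_4 x C_2 (6T11, order 48), (S_3 x S_3) : C_2 (6T13, order 72), PGL(2,5) (6T14, order 120), S_6 (6T16, order 720). By Dedekind's theorem, for a prime p not dividing disc(f) the degrees of the irreducible factors of f mod p form the cycle type of an element of G. Factoring f modulo the 79 such primes p <= 419 (skipping 2, 3, which divide the discriminant), each new pattern first appears at: mod 5: f = (x^2 + 3)(x^2 + 2x + 3)(x^2 + 3x + 3), pattern 2+2+2; mod 7: f = (x^3 + 3)(x^3 + 4), pattern 3+3; mod 13: f = (x^6 + 2), pattern 6; mod 17: f = (x + 7)(x + 10)(x^2 + 7x + 15)(x^2 + 10x + 15), pattern 2+2+1+1; mod 31: f = (x + 4)(x + 7)(x + 11)(x + 20)(x + 24)(x + 27), pattern 1+1+1+1+1+1. No other pattern occurs in this range, so the set of observed cycle types is {2+2+2, 3+3, 6, 2+2+1+1, 1+1+1+1+1+1}. The candidates containing elements of all these cycle types are D_6 (6T3) of order 12, A_4 x C_2 (6T6) of order 24, S_3 x S_3 (6T9) of order 36, S_4 x C_2 (6T11) of order 48, (S_3 x S_3) : C_2 (6T13) of order 72, PGL(2,5) (6T14) of order 120, S_6 (6T16) of order 720; the others are excluded. The observed types are precisely the cycle types that occur in D_6 (6T3). Each of the other remaining candidates has further cycle types, and by the Chebotarev density theorem the matching factorization patterns would occur for a proportion of primes equal to their share of the group: A_4 x C_2 (6T6) additionally contains elements of type 2+1+1+1+1 (3 of its 24 elements, about 12% of primes); S_3 x S_3 (6T9) additionally contains elements of type 3+1+1+1 (4 of its 36 elements, about 11% of primes); S_4 x C_2 (6T11) additionally contains elements of type 4+2, 4+1+1, 2+1+1+1+1 (15 of its 48 elements, about 31% of primes); (S_3 x S_3) : C_2 (6T13) additionally contains elements of type 4+2, 3+2+1, 3+1+1+1, 2+1+1+1+1 (40 of its 72 elements, about 56% of primes); PGL(2,5) (6T14) additionally contains elements of type 5+1, 4+1+1 (54 of its 120 elements, about 45% of primes); S_6 (6T16) additionally contains elements of type 5+1, 4+2, 4+1+1, 3+2+1, 3+1+1+1, 2+1+1+1+1 (499 of its 720 elements, about 69% of primes). None of the 79 primes tested shows any such pattern (for each of these groups the chance of that is below 10^-4), which rules them out. Hence G = D_6 (6T3), of order 12.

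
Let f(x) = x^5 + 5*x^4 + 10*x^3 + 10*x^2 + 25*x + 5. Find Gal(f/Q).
The polynomial f is an irreducible quintic over Q, so G = Gal(f/Q) is a transitive subgroup of S_5: one of C_5 (5T1, order 5), D_5 (5T2, order 10), F_20 (5T3, order 20), A_5 (5T4, order 60) or S_5 (5T5, order 120). The discriminant of f is 1024000000 = 32000^2, a perfect square, so G is contained in A_5. The transitive groups of degree 5 contained in A_5 are: C_5 (5T1, order 5), D_5 (5T2, order 10), A_5 (5T4, order 60). By Dedekind's theorem, for a prime p not dividing disc(f) the degrees of the irreducible factors of f mod p form the cycle type of an element of G. Factoring f modulo the 2 such primes p <= 7 (skipping 2, 5, which divide the discriminant), each new pattern first appears at: mod 3: f = (x^5 + 2x^4 + x^3 + x^2 + x + 2), pattern 5; mod 7: f = (x + 5)(x + 6)(x^3 + x^2 + 4x + 6), pattern 3+1+1. No other pattern occurs in this range, so the set of observed cycle types is {5, 3+1+1}. Among the candidates above, the only group containing elements of all these cycle types is A_5 (5T4) — each of C_5 (5T1), D_5 (5T2) lacks at least one of them. Hence G = A_5 (5T4), of order 60.

A_5 (order 60)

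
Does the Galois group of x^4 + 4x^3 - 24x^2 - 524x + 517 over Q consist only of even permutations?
No

The polynomial is irreducible of degree 4 over Q. Its discriminant is -2069410007808, which is not a perfect square. A Galois group lies in the alternating group exactly when the discriminant is a square in Q, so the Galois group (D_4) is not contained in A_4.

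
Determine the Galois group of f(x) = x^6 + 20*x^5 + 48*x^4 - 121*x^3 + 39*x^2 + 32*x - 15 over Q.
PSL(2,5)

The polynomial f is an irreducible sextic over Q, so G = Gal(f/Q) is one of the 16 transitive subgroups 6T1, ..., 6T16 of S_6. The discriminant of f is 30991489 = 5567^2, a perfect square, so G is contained in A_6. The transitive groups of degree 6 contained in A_6 are: A_4 (6T4, order 12), S_4 (6T7, order 24), (C_3 x C_3) : C_4 (6T10, order 36), PSL(2,5) (6T12, order 60), A_6 (6T15, order 360). By Dedekind's theorem, for a prime p not dividing disc(f) the degrees of the irreducible factors of f mod p form the cycle type of an element of G. Factoring f modulo the 21 such primes p <= 79 (skipping 19, which divides the discriminant), each new pattern first appears at: mod 2: f = (x + 1)(x^5 + x^4 + x^3 + x + 1), pattern 5+1; mod 7: f = (x^3 + 3)(x^3 + 6x^2 + 6x + 2), pattern 3+3; mod 61: f = (x + 8)(x + 14)(x^2 + 3x + 37)(x^2 + 56x + 19), pattern 2+2+1+1. No other pattern occurs in this range, so the set of observed cycle types is {5+1, 3+3, 2+2+1+1}. The candidates containing elements of all these cycle types are PSL(2,5) (6T12) of order 60, A_6 (6T15) of order 360; the others are excluded. The observed types are precisely the cycle types that occur in PSL(2,5) (6T12) (apart from the identity). Each of the other remaining candidates has further cycle types, and by the Chebotarev density theorem the matching factorization patterns would occur for a proportion of primes equal to their share of the group: A_6 (6T15) additionally contains elements of type 4+2, 3+1+1+1 (130 of its 360 elements, about 36% of primes). None of the 21 primes tested shows any such pattern (for each of these groups the chance of that is below 10^-4), which rules them out. Hence G = PSL(2,5) (6T12), of order 60.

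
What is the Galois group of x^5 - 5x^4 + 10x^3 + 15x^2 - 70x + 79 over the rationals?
The polynomial f is an irreducible quintic over Q, so G = Gal(f/Q) is a transitive subgroup of S_5: one of C_5 (5T1, order 5), D_5 (5T2, order 10), F_20 (5T3, order 20), A_5 (5T4, order 60) or S_5 (5T5, order 120). The discriminant of f is 12189453125, which is not a perfect square, so G is not contained in A_5. The transitive groups of degree 5 not contained in A_5 are: F_20 (5T3, order 20), S_5 (5T5, order 120). By Dedekind's theorem, for a prime p not dividing disc(f) the degrees of the irreducible factors of f mod p form the cycle type of an element of G. Factoring f modulo the 18 such primes p <= 67 (skipping 5, which divides the discriminant), each new pattern first appears at: mod 2: f = (x + 1)(x^4 + x + 1), pattern 4+1; mod 11: f = (x^5 + 6x^4 + 10x^3 + 4x^2 + 7x + 2), pattern 5; mod 19: f = (x + 3)(x^2 + 13x + 16)(x^2 + 17x + 6), pattern 2+2+1; mod 31: f = (x + 5)(x + 7)(x + 23)(x + 24)(x + 29), pattern 1+1+1+1+1. No other pattern occurs in this range, so the set of observed cycle types is {4+1, 5, 2+2+1, 1+1+1+1+1}. The candidates containing elements of all these cycle types are F_20 (5T3) of order 20, S_5 (5T5) of order 120; the others are excluded. The observed types are precisely the cycle types that occur in F_20 (5T3). Each of the other remaining candidates has further cycle types, and by the Chebotarev density theorem the matching factorization patterns would occur for a proportion of primes equal to their share of the group: S_5 (5T5) additionally contains elements of type 3+2, 3+1+1, 2+1+1+1 (50 of its 120 elements, about 42% of primes). None of the 18 primes tested shows any such pattern (for each of these groups the chance of that is below 10^-4), which rules them out. Hence G = F_20 (5T3), of order 20.

F_20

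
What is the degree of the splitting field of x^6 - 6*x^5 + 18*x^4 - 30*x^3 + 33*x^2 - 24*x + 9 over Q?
The degree of the splitting field over Q equals the order of the Galois group, so first determine the group. The polynomial f is an irreducible sextic over Q, so G = Gal(f/Q) is one of the 16 transitive subgroups 6T1, ..., 6T16 of S_6. The discriminant of f is -16003008, which is not a perfect square, so G is not contained in A_6. The transitive groups of degree 6 not contained in A_6 are: C_6 (6T1, order 6), S_3 (6T2, order 6), D_6 (6T3, order 12), C_3 x S_3 (6T5, order 18), A_4 x C_2 (6T6, order 24), S_4 (6T8, order 24), S_3 x S_3 (6T9, order 36), S_4 x C_2 (6T11, order 48), (S_3 x S_3) : C_2 (6T13, order 72), PGL(2,5) (6T14, order 120), S_6 (6T16, order 720). By Dedekind's theorem, for a prime p not dividing disc(f) the degrees of the irreducible factors of f mod p form the cycle type of an element of G. Factoring f modulo the 21 such primes p <= 89 (skipping 2, 3, 7, which divide the discriminant), each new pattern first appears at: mod 5: f = (x^6 + 4x^5 + 3x^4 + 3x^2 + x + 4), pattern 6; mod 11: f = (x + 1)(x^5 + 4x^4 + 3x^3 + 9), pattern 5+1; mod 13: f = (x + 7)(x + 11)(x^4 + 2x^3 + 9x^2 + 5x + 4), pattern 4+1+1; mod 23: f = (x + 15)(x + 19)(x^2 + 13x + 3)(x^2 + 16x + 8), pattern 2+2+1+1; mod 43: f = (x^3 + 16x^2 + 6x + 18)(x^3 + 21x^2 + 20x + 22), pattern 3+3; mod 61: f = (x^2 + 12x + 46)(x^2 + 16x + 56)(x^2 + 27x + 5), pattern 2+2+2. No other pattern occurs in this range, so the set of observed cycle types is {6, 5+1, 4+1+1, 2+2+1+1, 3+3, 2+2+2}. The candidates containing elements of all these cycle types are PGL(2,5) (6T14) of order 120, S_6 (6T16) of order 720; the others are excluded. The observed types are precisely the cycle types that occur in PGL(2,5) (6T14) (apart from the identity). Each of the other remaining candidates has further cycle types, and by the Chebotarev density theorem the matching factorization patterns would occur for a proportion of primes equal to their share of the group: S_6 (6T16) additionally contains elements of type 4+2, 3+2+1, 3+1+1+1, 2+1+1+1+1 (265 of its 720 elements, about 37% of primes). None of the 21 primes tested shows any such pattern (for each of these groups the chance of that is below 10^-4), which rules them out. Hence G = PGL(2,5) (6T14), of order 120. The Galois group PGL(2,5) (6T14) has order 120, so the splitting field has degree 120 over Q.

120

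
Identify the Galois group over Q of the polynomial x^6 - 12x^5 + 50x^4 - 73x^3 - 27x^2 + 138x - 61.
The polynomial f is an irreducible sextic over Q, so G = Gal(f/Q) is one of the 16 transitive subgroups 6T1, ..., 6T16 of S_6. The discriminant of f is 30991489 = 5567^2, a perfect square, so G is contained in A_6. The transitive groups of degree 6 contained in A_6 are: A_4 (6T4, order 12), S_4 (6T7, order 24), (C_3 x C_3) : C_4 (6T10, order 36), PSL(2,5) (6T12, order 60), A_6 (6T15, order 360). By Dedekind's theorem, for a prime p not dividing disc(f) the degrees of the irreducible factors of f mod p form the cycle type of an element of G. Factoring f modulo the 21 such primes p <= 79 (skipping 19, which divides the discriminant), each new pattern first appears at: mod 2: f = (x + 1)(x^5 + x^4 + x^3 + x + 1), pattern 5+1; mod 7: f = (x^3 + 3x^2 + x + 1)(x^3 + 6x^2 + 3x + 2), pattern 3+3; mod 61: f = (x)(x + 22)(x^2 + 42x + 12)(x^2 + 46x + 13), pattern 2+2+1+1. No other pattern occurs in this range, so the set of observed cycle types is {5+1, 3+3, 2+2+1+1}. The candidates containing elements of all these cycle types are PSL(2,5) (6T12) of order 60, A_6 (6T15) of order 360; the others are excluded. The observed types are precisely the cycle types that occur in PSL(2,5) (6T12) (apart from the identity). Each of the other remaining candidates has further cycle types, and by the Chebotarev density theorem the matching factorization patterns would occur for a proportion of primes equal to their share of the group: A_6 (6T15) additionally contains elements of type 4+2, 3+1+1+1 (130 of its 360 elements, about 36% of primes). None of the 21 primes tested shows any such pattern (for each of these groups the chance of that is below 10^-4), which rules them out. Hence G = PSL(2,5) (6T12), of order 60.

PSL(2,5), A_5 acting on 6 points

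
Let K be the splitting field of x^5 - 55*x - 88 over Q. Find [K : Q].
60

The degree of the splitting field over Q equals the order of the Galois group, so first determine the group. The polynomial f is an irreducible quintic over Q, so G = Gal(f/Q) is a transitive subgroup of S_5: one of C_5 (5T1, order 5), D_5 (5T2, order 10), F_20 (5T3, order 20), A_5 (5T4, order 60) or S_5 (5T5, order 120). The discriminant of f is 58564000000 = 242000^2, a perfect square, so G is contained in A_5. The transitive groups of degree 5 contained in A_5 are: C_5 (5T1, order 5), D_5 (5T2, order 10), A_5 (5T4, order 60). By Dedekind's theorem, for a prime p not dividing disc(f) the degrees of the irreducible factors of f mod p form the cycle type of an element of G. Factoring f modulo the 3 such primes p <= 13 (skipping 2, 5, 11, which divide the discriminant), each new pattern first appears at: mod 3: f = (x^5 + 2x + 2), pattern 5; mod 13: f = (x + 5)(x + 7)(x^3 + x^2 + 5x + 9), pattern 3+1+1. No other pattern occurs in this range, so the set of observed cycle types is {5, 3+1+1}. Among the candidates above, the only group containing elements of all these cycle types is A_5 (5T4) — each of C_5 (5T1), D_5 (5T2) lacks at least one of them. Hence G = A_5 (5T4), of order 60. The Galois group A_5 (5T4) has order 60, so the splitting field has degree 60 over Q.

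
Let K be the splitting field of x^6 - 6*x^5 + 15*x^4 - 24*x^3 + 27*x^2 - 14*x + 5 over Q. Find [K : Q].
The degree of the splitting field over Q equals the order of the Galois group, so first determine the group. The polynomial f is an irreducible sextic over Q, so G = Gal(f/Q) is one of the 16 transitive subgroups 6T1, ..., 6T16 of S_6. The discriminant of f is -82751488, which is not a perfect square, so G is not contained in A_6. The transitive groups of degree 6 not contained in A_6 are: C_6 (6T1, order 6), S_3 (6T2, order 6), D_6 (6T3, order 12), C_3 x S_3 (6T5, order 18), A_4 x C_2 (6T6, order 24), S_4 (6T8, order 24), S_3 x S_3 (6T9, order 36), S_4 x C_2 (6T11, order 48), (S_3 x S_3) : C_2 (6T13, order 72), PGL(2,5) (6T14, order 120), S_6 (6T16, order 720). By Dedekind's theorem, for a prime p not dividing disc(f) the degrees of the irreducible factors of f mod p form the cycle type of an element of G. Factoring f modulo the 3 such primes p <= 7 (skipping 2, which divides the discriminant), each new pattern first appears at: mod 3: f = (x^6 + x + 2), pattern 6; mod 5: f = (x)(x + 3)(x^4 + x^3 + 2x^2 + 2), pattern 4+1+1; mod 7: f = (x + 3)(x^2 + 4x + 6)(x^3 + x^2 + 4x + 3), pattern 3+2+1. No other pattern occurs in this range, so the set of observed cycle types is {6, 4+1+1, 3+2+1}. Among the candidates above, the only group containing elements of all these cycle types is S_6 (6T16); every other candidate lacks at least one of them. Hence G = S_6 (6T16), of order 720. The Galois group S_6 (6T16) has order 720, so the splitting field has degree 720 over Q.

720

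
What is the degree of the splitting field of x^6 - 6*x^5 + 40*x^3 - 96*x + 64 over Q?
6

The degree of the splitting field over Q equals the order of the Galois group, so first determine the group. The polynomial f is an irreducible sextic over Q, so G = Gal(f/Q) is one of the 16 transitive subgroups 6T1, ..., 6T16 of S_6. The discriminant of f is -37572373905408, which is not a perfect square, so G is not contained in A_6. The transitive groups of degree 6 not contained in A_6 are: C_6 (6T1, order 6), S_3 (6T2, order 6), D_6 (6T3, order 12), C_3 x S_3 (6T5, order 18), A_4 x C_2 (6T6, order 24), S_4 (6T8, order 24), S_3 x S_3 (6T9, order 36), S_4 x C_2 (6T11, order 48), (S_3 x S_3) : C_2 (6T13, order 72), PGL(2,5) (6T14, order 120), S_6 (6T16, order 720). By Dedekind's theorem, for a prime p not dividing disc(f) the degrees of the irreducible factors of f mod p form the cycle type of an element of G. Factoring f modulo the 23 such primes p <= 97 (skipping 2, 3, which divide the discriminant), each new pattern first appears at: mod 5: f = (x^2 + 2x + 4)(x^2 + 3x + 3)(x^2 + 4x + 2), pattern 2+2+2; mod 7: f = (x^3 + 2x^2 + 5x + 1)(x^3 + 6x^2 + 4x + 1), pattern 3+3; mod 31: f = (x + 6)(x + 11)(x + 14)(x + 15)(x + 18)(x + 23), pattern 1+1+1+1+1+1. No other pattern occurs in this range, so the set of observed cycle types is {2+2+2, 3+3, 1+1+1+1+1+1}. The candidates containing elements of all these cycle types are C_6 (6T1) of order 6, S_3 (6T2) of order 6, D_6 (6T3) of order 12, C_3 x S_3 (6T5) of order 18, A_4 x C_2 (6T6) of order 24, S_4 (6T8) of order 24, S_3 x S_3 (6T9) of order 36, S_4 x C_2 (6T11) of order 48, (S_3 x S_3) : C_2 (6T13) of order 72, PGL(2,5) (6T14) of order 120, S_6 (6T16) of order 720; the others are excluded. The observed types are precisely the cycle types that occur in S_3 (6T2). Each of the other remaining candidates has further cycle types, and by the Chebotarev density theorem the matching factorization patterns would occur for a proportion of primes equal to their share of the group: C_6 (6T1) additionally contains elements of type 6 (2 of its 6 elements, about 33% of primes); D_6 (6T3) additionally contains elements of type 6, 2+2+1+1 (5 of its 12 elements, about 42% of primes); C_3 x S_3 (6T5) additionally contains elements of type 6, 3+1+1+1 (10 of its 18 elements, about 56% of primes); A_4 x C_2 (6T6) additionally contains elements of type 6, 2+2+1+1, 2+1+1+1+1 (14 of its 24 elements, about 58% of primes); S_4 (6T8) additionally contains elements of type 4+1+1, 2+2+1+1 (9 of its 24 elements, about 38% of primes); S_3 x S_3 (6T9) additionally contains elements of type 6, 3+1+1+1, 2+2+1+1 (25 of its 36 elements, about 69% of primes); S_4 x C_2 (6T11) additionally contains elements of type 6, 4+2, 4+1+1, 2+2+1+1, 2+1+1+1+1 (32 of its 48 elements, about 67% of primes); (S_3 x S_3) : C_2 (6T13) additionally contains elements of type 6, 4+2, 3+2+1, 3+1+1+1, 2+2+1+1, 2+1+1+1+1 (61 of its 72 elements, about 85% of primes); PGL(2,5) (6T14) additionally contains elements of type 6, 5+1, 4+1+1, 2+2+1+1 (89 of its 120 elements, about 74% of primes); S_6 (6T16) additionally contains elements of type 6, 5+1, 4+2, 4+1+1, 3+2+1, 3+1+1+1, 2+2+1+1, 2+1+1+1+1 (664 of its 720 elements, about 92% of primes). None of the 23 primes tested shows any such pattern (for each of these groups the chance of that is below 10^-4), which rules them out. Hence G = S_3 (6T2), of order 6. The Galois group S_3 (6T2) has order 6, so the splitting field has degree 6 over Q.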